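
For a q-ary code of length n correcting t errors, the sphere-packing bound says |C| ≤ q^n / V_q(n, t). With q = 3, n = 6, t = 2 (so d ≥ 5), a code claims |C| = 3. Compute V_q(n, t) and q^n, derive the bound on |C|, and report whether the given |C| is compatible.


V_q(n, t) = 73, q^n = 729, Hamming bound = 9, |C| = 3 ≤ bound (satisfied).

Step 1: Compute V_q(n, t) = Σ_{j=0}^2 C(n, j) (q−1)^j.
  j = 0: C(6,0)·(2)^0 = 1·1 = 1.
  j = 1: C(6,1)·(2)^1 = 6·2 = 12.
  j = 2: C(6,2)·(2)^2 = 15·4 = 60.
  V_q(n, t) = 1 + 12 + 60 = 73.
Step 2: q^n = 3^6 = 729.
Step 3: Hamming bound ⌊q^n / V_q(n,t)⌋ = ⌊729/73⌋ = 9.
Step 4: Compare |C| = 3 to 9: satisfied.
The claimed |C| lies below the Hamming bound.


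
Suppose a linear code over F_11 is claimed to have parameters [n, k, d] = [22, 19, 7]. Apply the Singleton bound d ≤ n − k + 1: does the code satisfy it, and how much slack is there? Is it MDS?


Singleton RHS = n − k + 1 = 4, slack = -3, bound violated (no such code; not MDS).

Singleton bound: d ≤ n − k + 1.
Here n = 22, k = 19, so n − k + 1 = 4.
Given d = 7, check d ≤ 4: NO.
Slack = (n − k + 1) − d = -3.
The slack is negative: d = 7 exceeds n − k + 1 = 4 by 3, so the Singleton bound is violated and no linear [22, 19, 7]_11 code can exist. In particular it is not MDS (MDS requires d = n − k + 1 exactly).
Description: the claimed parameters are [22, 19, 7]_11; such a code would be impossible (violates the Singleton bound).


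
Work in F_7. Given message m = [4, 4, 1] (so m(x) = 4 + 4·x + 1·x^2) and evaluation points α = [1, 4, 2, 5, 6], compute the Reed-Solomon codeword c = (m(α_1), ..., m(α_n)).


c = [2, 1, 2, 0, 1]

Message polynomial: m(x) = 4 + 4·x + 1·x^2 (mod 7).
For each evaluation point α_i, compute m(α_i) mod 7:
  α_1 = 1: Horner steps 1 → 5 → 2, so m(1) = 2.
  α_2 = 4: Horner steps 1 → 1 → 1, so m(4) = 1.
  α_3 = 2: Horner steps 1 → 6 → 2, so m(2) = 2.
  α_4 = 5: Horner steps 1 → 2 → 0, so m(5) = 0.
  α_5 = 6: Horner steps 1 → 3 → 1, so m(6) = 1.
Codeword c = [2, 1, 2, 0, 1] ∈ F_7^5.


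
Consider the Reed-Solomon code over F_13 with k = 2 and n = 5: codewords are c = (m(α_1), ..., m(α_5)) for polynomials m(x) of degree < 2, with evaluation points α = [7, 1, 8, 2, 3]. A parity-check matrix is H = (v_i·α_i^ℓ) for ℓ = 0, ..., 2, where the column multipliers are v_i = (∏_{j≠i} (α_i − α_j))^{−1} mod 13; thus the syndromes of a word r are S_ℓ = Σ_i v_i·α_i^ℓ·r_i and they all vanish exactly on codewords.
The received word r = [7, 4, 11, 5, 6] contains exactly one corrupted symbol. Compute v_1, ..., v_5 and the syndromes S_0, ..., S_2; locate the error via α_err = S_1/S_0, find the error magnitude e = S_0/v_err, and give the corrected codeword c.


S = (1, 7, 10), error at position 1, error magnitude e = 10, c = [10, 4, 11, 5, 6].

Step 1: column multipliers v_i = (∏_{j≠i}(α_i − α_j))^{−1} mod 13.
  i = 1 (α = 7): (7−1)(7−8)(7−2)(7−3) = 6·(−1)·5·4 = −120 ≡ 10, so v_1 = 10^{−1} = 4 (mod 13).
  i = 2 (α = 1): (1−7)(1−8)(1−2)(1−3) = (−6)·(−7)·(−1)·(−2) = 84 ≡ 6, so v_2 = 6^{−1} = 11 (mod 13).
  i = 3 (α = 8): (8−7)(8−1)(8−2)(8−3) = 1·7·6·5 = 210 ≡ 2, so v_3 = 2^{−1} = 7 (mod 13).
  i = 4 (α = 2): (2−7)(2−1)(2−8)(2−3) = (−5)·1·(−6)·(−1) = −30 ≡ 9, so v_4 = 9^{−1} = 3 (mod 13).
  i = 5 (α = 3): (3−7)(3−1)(3−8)(3−2) = (−4)·2·(−5)·1 = 40 ≡ 1, so v_5 = 1^{−1} = 1 (mod 13).
  v = [4, 11, 7, 3, 1].
Step 2: syndromes of r = [7, 4, 11, 5, 6] (all sums mod 13).
  S_0 = Σ v_i r_i = 4·7 + 11·4 + 7·11 + 3·5 + 1·6 = 170 ≡ 1.
  S_1 = Σ v_i α_i r_i = 4·7·7 + 11·1·4 + 7·8·11 + 3·2·5 + 1·3·6 = 904 ≡ 7.
  α_i^2 mod 13 = [10, 1, 12, 4, 9].
  S_2 = Σ v_i α_i^2 r_i = 4·10·7 + 11·1·4 + 7·12·11 + 3·4·5 + 1·9·6 = 1362 ≡ 10.
  S = (1, 7, 10) ≠ 0, so r is not a codeword (an error is present).
Step 3: locate the error. For a single error e at position i, S_ℓ = v_i·e·α_i^ℓ, so α_err = S_1/S_0.
  S_0^{−1} = 1^{−1} = 1 (mod 13), so α_err = 7·1 = 7 ≡ 7 = α_1. Error position i = 1.
  Consistency check: S_2/S_1 = 10·2 = 20 ≡ 7 = α_err ✓ (single-error assumption holds).
Step 4: error magnitude e = S_0/v_1 = S_0·∏_{j≠1}(α_1 − α_j) = 1·10 = 10 ≡ 10 (mod 13).
Step 5: correct position 1: c_1 = r_1 − e = 7 − 10 ≡ 10 (mod 13). Hence c = [10, 4, 11, 5, 6].
  Check: interpolating c through the α_i gives m(x) = 3 + 1·x (degree < 2) with m(α_i) = c_i for every i, so c is indeed a codeword.


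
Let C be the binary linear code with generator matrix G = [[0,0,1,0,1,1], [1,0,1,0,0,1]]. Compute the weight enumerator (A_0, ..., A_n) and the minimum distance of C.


Weight distribution: A_0 = 1, A_2 = 1, A_3 = 2. Minimum distance d = 2.

Enumerate all 2^2 = 4 messages m ∈ F_2^2.
For each, compute codeword c = mG in F_2^6, then tally its weight.
  m = 00 → c = 000000, weight = 0.
  m = 10 → c = 001011, weight = 3.
  m = 01 → c = 101001, weight = 3.
  m = 11 → c = 100010, weight = 2.
Tally weights:
  weight 0: 1 codewords.
  weight 2: 1 codewords.
  weight 3: 2 codewords.
Minimum distance d = smallest w > 0 with A_w > 0 = 2.
Sanity: Σ A_w = 4 = 2^2 = 4 ✓.


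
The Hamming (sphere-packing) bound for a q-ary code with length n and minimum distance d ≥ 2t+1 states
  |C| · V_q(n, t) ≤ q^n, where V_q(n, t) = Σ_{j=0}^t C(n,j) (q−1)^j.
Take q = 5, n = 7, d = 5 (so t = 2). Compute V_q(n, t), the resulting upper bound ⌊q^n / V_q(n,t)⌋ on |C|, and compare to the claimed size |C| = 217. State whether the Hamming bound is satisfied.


V_q(n, t) = 365, q^n = 78125, Hamming bound = 214, |C| = 217 > bound (violated).

Step 1: Compute V_q(n, t) = Σ_{j=0}^2 C(n, j) (q−1)^j.
  j = 0: C(7,0)·(4)^0 = 1·1 = 1.
  j = 1: C(7,1)·(4)^1 = 7·4 = 28.
  j = 2: C(7,2)·(4)^2 = 21·16 = 336.
  V_q(n, t) = 1 + 28 + 336 = 365.
Step 2: q^n = 5^7 = 78125.
Step 3: Hamming bound ⌊q^n / V_q(n,t)⌋ = ⌊78125/365⌋ = 214.
Step 4: Compare |C| = 217 to 214: violated.
The claimed |C| lies above the Hamming bound, so no 5-ary code of length 7 with d ≥ 5 can have 217 codewords.


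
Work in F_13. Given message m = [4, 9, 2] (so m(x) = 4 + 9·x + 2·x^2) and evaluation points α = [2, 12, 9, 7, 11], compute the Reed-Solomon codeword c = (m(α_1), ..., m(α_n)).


c = [4, 10, 0, 9, 7]

Message polynomial: m(x) = 4 + 9·x + 2·x^2 (mod 13).
For each evaluation point α_i, compute m(α_i) mod 13:
  α_1 = 2: Horner steps 2 → 0 → 4, so m(2) = 4.
  α_2 = 12: Horner steps 2 → 7 → 10, so m(12) = 10.
  α_3 = 9: Horner steps 2 → 1 → 0, so m(9) = 0.
  α_4 = 7: Horner steps 2 → 10 → 9, so m(7) = 9.
  α_5 = 11: Horner steps 2 → 5 → 7, so m(11) = 7.
Codeword c = [4, 10, 0, 9, 7] ∈ F_13^5.


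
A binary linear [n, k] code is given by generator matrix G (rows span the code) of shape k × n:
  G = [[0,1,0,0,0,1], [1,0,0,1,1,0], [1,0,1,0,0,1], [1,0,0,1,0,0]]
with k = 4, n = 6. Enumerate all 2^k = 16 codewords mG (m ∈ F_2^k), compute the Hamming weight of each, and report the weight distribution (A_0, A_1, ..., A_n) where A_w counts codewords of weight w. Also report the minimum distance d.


Weight distribution: A_0 = 1, A_1 = 1, A_2 = 2, A_3 = 6, A_4 = 5, A_5 = 1. Minimum distance d = 1.

Enumerate all 2^4 = 16 messages m ∈ F_2^4.
For each, compute codeword c = mG in F_2^6, then tally its weight.
  m = 0000 → c = 000000, weight = 0.
  m = 1000 → c = 010001, weight = 2.
  m = 0100 → c = 100110, weight = 3.
  m = 1100 → c = 110111, weight = 5.
  m = 0010 → c = 101001, weight = 3.
  m = 1010 → c = 111000, weight = 3.
  m = 0110 → c = 001111, weight = 4.
  m = 1110 → c = 011110, weight = 4.
  m = 0001 → c = 100100, weight = 2.
  m = 1001 → c = 110101, weight = 4.
  m = 0101 → c = 000010, weight = 1.
  m = 1101 → c = 010011, weight = 3.
  m = 0011 → c = 001101, weight = 3.
  m = 1011 → c = 011100, weight = 3.
  m = 0111 → c = 101011, weight = 4.
  m = 1111 → c = 111010, weight = 4.
Tally weights:
  weight 0: 1 codewords.
  weight 1: 1 codewords.
  weight 2: 2 codewords.
  weight 3: 6 codewords.
  weight 4: 5 codewords.
  weight 5: 1 codewords.
Minimum distance d = smallest w > 0 with A_w > 0 = 1.
Sanity: Σ A_w = 16 = 2^4 = 16 ✓.


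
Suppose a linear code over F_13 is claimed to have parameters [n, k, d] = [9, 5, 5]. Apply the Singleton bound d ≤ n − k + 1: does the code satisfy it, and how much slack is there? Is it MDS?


Singleton RHS = n − k + 1 = 5, slack = 0, bound satisfied, MDS.

Singleton bound: d ≤ n − k + 1.
Here n = 9, k = 5, so n − k + 1 = 5.
Given d = 5, check d ≤ 5: YES.
Slack = (n − k + 1) − d = 0.
The code is MDS (slack = 0).
Description: the claimed parameters are [9, 5, 5]_13; such a code would be MDS (meets Singleton bound).


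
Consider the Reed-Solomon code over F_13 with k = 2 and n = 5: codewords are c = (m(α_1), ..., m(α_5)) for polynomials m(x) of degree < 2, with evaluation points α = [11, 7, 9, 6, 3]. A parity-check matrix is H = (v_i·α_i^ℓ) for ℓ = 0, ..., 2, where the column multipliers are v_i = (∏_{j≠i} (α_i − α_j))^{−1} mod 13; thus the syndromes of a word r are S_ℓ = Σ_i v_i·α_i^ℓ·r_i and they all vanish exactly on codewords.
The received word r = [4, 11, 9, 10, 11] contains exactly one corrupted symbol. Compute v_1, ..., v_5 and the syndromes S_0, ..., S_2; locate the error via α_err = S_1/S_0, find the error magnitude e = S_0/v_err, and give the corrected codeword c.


S = (6, 3, 8), error at position 2, error magnitude e = 10, c = [4, 1, 9, 10, 11].

Step 1: column multipliers v_i = (∏_{j≠i}(α_i − α_j))^{−1} mod 13.
  i = 1 (α = 11): (11−7)(11−9)(11−6)(11−3) = 4·2·5·8 = 320 ≡ 8, so v_1 = 8^{−1} = 5 (mod 13).
  i = 2 (α = 7): (7−11)(7−9)(7−6)(7−3) = (−4)·(−2)·1·4 = 32 ≡ 6, so v_2 = 6^{−1} = 11 (mod 13).
  i = 3 (α = 9): (9−11)(9−7)(9−6)(9−3) = (−2)·2·3·6 = −72 ≡ 6, so v_3 = 6^{−1} = 11 (mod 13).
  i = 4 (α = 6): (6−11)(6−7)(6−9)(6−3) = (−5)·(−1)·(−3)·3 = −45 ≡ 7, so v_4 = 7^{−1} = 2 (mod 13).
  i = 5 (α = 3): (3−11)(3−7)(3−9)(3−6) = (−8)·(−4)·(−6)·(−3) = 576 ≡ 4, so v_5 = 4^{−1} = 10 (mod 13).
  v = [5, 11, 11, 2, 10].
Step 2: syndromes of r = [4, 11, 9, 10, 11] (all sums mod 13).
  S_0 = Σ v_i r_i = 5·4 + 11·11 + 11·9 + 2·10 + 10·11 = 370 ≡ 6.
  S_1 = Σ v_i α_i r_i = 5·11·4 + 11·7·11 + 11·9·9 + 2·6·10 + 10·3·11 = 2408 ≡ 3.
  α_i^2 mod 13 = [4, 10, 3, 10, 9].
  S_2 = Σ v_i α_i^2 r_i = 5·4·4 + 11·10·11 + 11·3·9 + 2·10·10 + 10·9·11 = 2777 ≡ 8.
  S = (6, 3, 8) ≠ 0, so r is not a codeword (an error is present).
Step 3: locate the error. For a single error e at position i, S_ℓ = v_i·e·α_i^ℓ, so α_err = S_1/S_0.
  S_0^{−1} = 6^{−1} = 11 (mod 13), so α_err = 3·11 = 33 ≡ 7 = α_2. Error position i = 2.
  Consistency check: S_2/S_1 = 8·9 = 72 ≡ 7 = α_err ✓ (single-error assumption holds).
Step 4: error magnitude e = S_0/v_2 = S_0·∏_{j≠2}(α_2 − α_j) = 6·6 = 36 ≡ 10 (mod 13).
Step 5: correct position 2: c_2 = r_2 − e = 11 − 10 ≡ 1 (mod 13). Hence c = [4, 1, 9, 10, 11].
  Check: interpolating c through the α_i gives m(x) = 12 + 4·x (degree < 2) with m(α_i) = c_i for every i, so c is indeed a codeword.


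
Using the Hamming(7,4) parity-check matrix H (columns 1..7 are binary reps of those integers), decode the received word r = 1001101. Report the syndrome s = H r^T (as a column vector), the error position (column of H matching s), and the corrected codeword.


s = (1, 1, 1)^T, error position = 7, corrected codeword c = 1001100

Compute s = H r^T mod 2 one row at a time:
  s_1 = 1 + 1 + 0 + 1 = 3 ≡ 1 (mod 2).
  s_2 = 0 + 0 + 0 + 1 = 1 ≡ 1 (mod 2).
  s_3 = 1 + 0 + 1 + 1 = 3 ≡ 1 (mod 2).
s = (1, 1, 1)^T — this equals column 7 of H (binary 111), so error is at position 7.
Correct: flip bit 7 of r = 1001101 to get c = 1001100.


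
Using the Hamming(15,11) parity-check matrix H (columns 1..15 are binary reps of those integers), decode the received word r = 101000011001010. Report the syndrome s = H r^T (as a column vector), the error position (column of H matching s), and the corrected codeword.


s = (0, 0, 0, 1)^T, error position = 1, corrected codeword c = 001000011001010

Compute s = H r^T mod 2 one row at a time:
  s_1 = 1 + 1 + 0 + 0 + 1 + 0 + 1 + 0 = 4 ≡ 0 (mod 2).
  s_2 = 0 + 0 + 0 + 0 + 1 + 0 + 1 + 0 = 2 ≡ 0 (mod 2).
  s_3 = 0 + 1 + 0 + 0 + 0 + 0 + 1 + 0 = 2 ≡ 0 (mod 2).
  s_4 = 1 + 1 + 0 + 0 + 1 + 0 + 0 + 0 = 3 ≡ 1 (mod 2).
s = (0, 0, 0, 1)^T — this equals column 1 of H (binary 0001), so error is at position 1.
Correct: flip bit 1 of r = 101000011001010 to get c = 001000011001010.


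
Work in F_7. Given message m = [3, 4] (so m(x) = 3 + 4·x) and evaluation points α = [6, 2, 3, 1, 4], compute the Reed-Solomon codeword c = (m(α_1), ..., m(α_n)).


c = [6, 4, 1, 0, 5]

Message polynomial: m(x) = 3 + 4·x (mod 7).
For each evaluation point α_i, compute m(α_i) mod 7:
  α_1 = 6: Horner steps 4 → 6, so m(6) = 6.
  α_2 = 2: Horner steps 4 → 4, so m(2) = 4.
  α_3 = 3: Horner steps 4 → 1, so m(3) = 1.
  α_4 = 1: Horner steps 4 → 0, so m(1) = 0.
  α_5 = 4: Horner steps 4 → 5, so m(4) = 5.
Codeword c = [6, 4, 1, 0, 5] ∈ F_7^5.


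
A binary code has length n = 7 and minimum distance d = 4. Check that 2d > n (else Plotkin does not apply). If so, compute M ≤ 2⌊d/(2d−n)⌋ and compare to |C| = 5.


Plotkin bound M ≤ 8; given |C| = 5 ≤ bound (satisfied).

Check applicability: 2d = 8, n = 7.
2d − n = 1 > 0, so Plotkin applies.
Compute d/(2d−n) = 4/1 ≈ 4.0000.
⌊d/(2d−n)⌋ = 4.
Plotkin bound: M ≤ 2·4 = 8.
Given |C| = 5, check: satisfied.
This |C| is below the Plotkin bound.


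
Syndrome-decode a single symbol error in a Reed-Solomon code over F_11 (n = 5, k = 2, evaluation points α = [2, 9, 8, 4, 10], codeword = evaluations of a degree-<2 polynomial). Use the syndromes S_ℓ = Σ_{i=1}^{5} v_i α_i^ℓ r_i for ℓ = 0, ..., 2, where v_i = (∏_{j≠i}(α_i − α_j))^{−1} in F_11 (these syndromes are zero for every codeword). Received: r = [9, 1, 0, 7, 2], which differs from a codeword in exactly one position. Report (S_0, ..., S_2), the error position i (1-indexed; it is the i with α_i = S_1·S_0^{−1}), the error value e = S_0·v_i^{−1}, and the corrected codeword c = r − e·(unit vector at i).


S = (4, 8, 5), error at position 1, error magnitude e = 4, c = [5, 1, 0, 7, 2].

Step 1: column multipliers v_i = (∏_{j≠i}(α_i − α_j))^{−1} mod 11.
  i = 1 (α = 2): (2−9)(2−8)(2−4)(2−10) = (−7)·(−6)·(−2)·(−8) = 672 ≡ 1, so v_1 = 1^{−1} = 1 (mod 11).
  i = 2 (α = 9): (9−2)(9−8)(9−4)(9−10) = 7·1·5·(−1) = −35 ≡ 9, so v_2 = 9^{−1} = 5 (mod 11).
  i = 3 (α = 8): (8−2)(8−9)(8−4)(8−10) = 6·(−1)·4·(−2) = 48 ≡ 4, so v_3 = 4^{−1} = 3 (mod 11).
  i = 4 (α = 4): (4−2)(4−9)(4−8)(4−10) = 2·(−5)·(−4)·(−6) = −240 ≡ 2, so v_4 = 2^{−1} = 6 (mod 11).
  i = 5 (α = 10): (10−2)(10−9)(10−8)(10−4) = 8·1·2·6 = 96 ≡ 8, so v_5 = 8^{−1} = 7 (mod 11).
  v = [1, 5, 3, 6, 7].
Step 2: syndromes of r = [9, 1, 0, 7, 2] (all sums mod 11).
  S_0 = Σ v_i r_i = 1·9 + 5·1 + 3·0 + 6·7 + 7·2 = 70 ≡ 4.
  S_1 = Σ v_i α_i r_i = 1·2·9 + 5·9·1 + 3·8·0 + 6·4·7 + 7·10·2 = 371 ≡ 8.
  α_i^2 mod 11 = [4, 4, 9, 5, 1].
  S_2 = Σ v_i α_i^2 r_i = 1·4·9 + 5·4·1 + 3·9·0 + 6·5·7 + 7·1·2 = 280 ≡ 5.
  S = (4, 8, 5) ≠ 0, so r is not a codeword (an error is present).
Step 3: locate the error. For a single error e at position i, S_ℓ = v_i·e·α_i^ℓ, so α_err = S_1/S_0.
  S_0^{−1} = 4^{−1} = 3 (mod 11), so α_err = 8·3 = 24 ≡ 2 = α_1. Error position i = 1.
  Consistency check: S_2/S_1 = 5·7 = 35 ≡ 2 = α_err ✓ (single-error assumption holds).
Step 4: error magnitude e = S_0/v_1 = S_0·∏_{j≠1}(α_1 − α_j) = 4·1 = 4 ≡ 4 (mod 11).
Step 5: correct position 1: c_1 = r_1 − e = 9 − 4 ≡ 5 (mod 11). Hence c = [5, 1, 0, 7, 2].
  Check: interpolating c through the α_i gives m(x) = 3 + 1·x (degree < 2) with m(α_i) = c_i for every i, so c is indeed a codeword.


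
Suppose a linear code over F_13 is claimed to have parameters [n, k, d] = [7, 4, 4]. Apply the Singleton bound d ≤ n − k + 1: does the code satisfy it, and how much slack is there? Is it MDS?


Singleton RHS = n − k + 1 = 4, slack = 0, bound satisfied, MDS.

Singleton bound: d ≤ n − k + 1.
Here n = 7, k = 4, so n − k + 1 = 4.
Given d = 4, check d ≤ 4: YES.
Slack = (n − k + 1) − d = 0.
The code is MDS (slack = 0).
Description: the claimed parameters are [7, 4, 4]_13; such a code would be MDS (meets Singleton bound).


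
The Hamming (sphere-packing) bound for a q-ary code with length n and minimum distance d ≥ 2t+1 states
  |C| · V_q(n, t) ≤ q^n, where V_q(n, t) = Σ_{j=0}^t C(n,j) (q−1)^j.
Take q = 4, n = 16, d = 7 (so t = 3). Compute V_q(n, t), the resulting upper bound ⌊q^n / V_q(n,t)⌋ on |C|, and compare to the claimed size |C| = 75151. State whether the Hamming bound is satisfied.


V_q(n, t) = 16249, q^n = 4294967296, Hamming bound = 264321, |C| = 75151 ≤ bound (satisfied).

Step 1: Compute V_q(n, t) = Σ_{j=0}^3 C(n, j) (q−1)^j.
  j = 0: C(16,0)·(3)^0 = 1·1 = 1.
  j = 1: C(16,1)·(3)^1 = 16·3 = 48.
  j = 2: C(16,2)·(3)^2 = 120·9 = 1080.
  j = 3: C(16,3)·(3)^3 = 560·27 = 15120.
  V_q(n, t) = 1 + 48 + 1080 + 15120 = 16249.
Step 2: q^n = 4^16 = 4294967296.
Step 3: Hamming bound ⌊q^n / V_q(n,t)⌋ = ⌊4294967296/16249⌋ = 264321.
Step 4: Compare |C| = 75151 to 264321: satisfied.
The claimed |C| lies below the Hamming bound.


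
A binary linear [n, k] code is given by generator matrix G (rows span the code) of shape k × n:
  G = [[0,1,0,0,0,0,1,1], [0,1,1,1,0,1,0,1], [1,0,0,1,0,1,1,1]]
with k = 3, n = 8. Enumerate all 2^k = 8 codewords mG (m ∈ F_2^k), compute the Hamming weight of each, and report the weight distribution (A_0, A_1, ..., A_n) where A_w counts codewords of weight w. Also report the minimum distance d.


Weight distribution: A_0 = 1, A_3 = 2, A_4 = 3, A_5 = 2. Minimum distance d = 3.

Enumerate all 2^3 = 8 messages m ∈ F_2^3.
For each, compute codeword c = mG in F_2^8, then tally its weight.
  m = 000 → c = 00000000, weight = 0.
  m = 100 → c = 01000011, weight = 3.
  m = 010 → c = 01110101, weight = 5.
  m = 110 → c = 00110110, weight = 4.
  m = 001 → c = 10010111, weight = 5.
  m = 101 → c = 11010100, weight = 4.
  m = 011 → c = 11100010, weight = 4.
  m = 111 → c = 10100001, weight = 3.
Tally weights:
  weight 0: 1 codewords.
  weight 3: 2 codewords.
  weight 4: 3 codewords.
  weight 5: 2 codewords.
Minimum distance d = smallest w > 0 with A_w > 0 = 3.
Sanity: Σ A_w = 8 = 2^3 = 8 ✓.


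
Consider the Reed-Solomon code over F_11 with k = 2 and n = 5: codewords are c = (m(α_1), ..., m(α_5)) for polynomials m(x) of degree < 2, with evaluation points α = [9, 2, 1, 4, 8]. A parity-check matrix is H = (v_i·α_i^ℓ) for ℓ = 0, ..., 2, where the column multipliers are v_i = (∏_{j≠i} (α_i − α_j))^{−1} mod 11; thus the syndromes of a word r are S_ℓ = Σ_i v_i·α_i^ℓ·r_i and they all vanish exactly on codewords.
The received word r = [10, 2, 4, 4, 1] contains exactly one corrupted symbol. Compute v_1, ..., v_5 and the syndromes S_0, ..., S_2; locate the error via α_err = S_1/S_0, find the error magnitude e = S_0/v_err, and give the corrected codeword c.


S = (5, 9, 3), error at position 4, error magnitude e = 6, c = [10, 2, 4, 9, 1].

Step 1: column multipliers v_i = (∏_{j≠i}(α_i − α_j))^{−1} mod 11.
  i = 1 (α = 9): (9−2)(9−1)(9−4)(9−8) = 7·8·5·1 = 280 ≡ 5, so v_1 = 5^{−1} = 9 (mod 11).
  i = 2 (α = 2): (2−9)(2−1)(2−4)(2−8) = (−7)·1·(−2)·(−6) = −84 ≡ 4, so v_2 = 4^{−1} = 3 (mod 11).
  i = 3 (α = 1): (1−9)(1−2)(1−4)(1−8) = (−8)·(−1)·(−3)·(−7) = 168 ≡ 3, so v_3 = 3^{−1} = 4 (mod 11).
  i = 4 (α = 4): (4−9)(4−2)(4−1)(4−8) = (−5)·2·3·(−4) = 120 ≡ 10, so v_4 = 10^{−1} = 10 (mod 11).
  i = 5 (α = 8): (8−9)(8−2)(8−1)(8−4) = (−1)·6·7·4 = −168 ≡ 8, so v_5 = 8^{−1} = 7 (mod 11).
  v = [9, 3, 4, 10, 7].
Step 2: syndromes of r = [10, 2, 4, 4, 1] (all sums mod 11).
  S_0 = Σ v_i r_i = 9·10 + 3·2 + 4·4 + 10·4 + 7·1 = 159 ≡ 5.
  S_1 = Σ v_i α_i r_i = 9·9·10 + 3·2·2 + 4·1·4 + 10·4·4 + 7·8·1 = 1054 ≡ 9.
  α_i^2 mod 11 = [4, 4, 1, 5, 9].
  S_2 = Σ v_i α_i^2 r_i = 9·4·10 + 3·4·2 + 4·1·4 + 10·5·4 + 7·9·1 = 663 ≡ 3.
  S = (5, 9, 3) ≠ 0, so r is not a codeword (an error is present).
Step 3: locate the error. For a single error e at position i, S_ℓ = v_i·e·α_i^ℓ, so α_err = S_1/S_0.
  S_0^{−1} = 5^{−1} = 9 (mod 11), so α_err = 9·9 = 81 ≡ 4 = α_4. Error position i = 4.
  Consistency check: S_2/S_1 = 3·5 = 15 ≡ 4 = α_err ✓ (single-error assumption holds).
Step 4: error magnitude e = S_0/v_4 = S_0·∏_{j≠4}(α_4 − α_j) = 5·10 = 50 ≡ 6 (mod 11).
Step 5: correct position 4: c_4 = r_4 − e = 4 − 6 ≡ 9 (mod 11). Hence c = [10, 2, 4, 9, 1].
  Check: interpolating c through the α_i gives m(x) = 6 + 9·x (degree < 2) with m(α_i) = c_i for every i, so c is indeed a codeword.


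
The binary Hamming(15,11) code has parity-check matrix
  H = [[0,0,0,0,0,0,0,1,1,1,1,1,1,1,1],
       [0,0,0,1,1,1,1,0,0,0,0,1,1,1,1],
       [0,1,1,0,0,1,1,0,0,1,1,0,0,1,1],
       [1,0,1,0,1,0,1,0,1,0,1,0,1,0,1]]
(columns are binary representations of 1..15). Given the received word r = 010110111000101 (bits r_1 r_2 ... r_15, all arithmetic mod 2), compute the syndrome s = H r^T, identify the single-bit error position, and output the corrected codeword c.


s = (0, 1, 1, 1)^T, error position = 7, corrected codeword c = 010110011000101

Compute s = H r^T mod 2 one row at a time:
  s_1 = 1 + 1 + 0 + 0 + 0 + 1 + 0 + 1 = 4 ≡ 0 (mod 2).
  s_2 = 1 + 1 + 0 + 1 + 0 + 1 + 0 + 1 = 5 ≡ 1 (mod 2).
  s_3 = 1 + 0 + 0 + 1 + 0 + 0 + 0 + 1 = 3 ≡ 1 (mod 2).
  s_4 = 0 + 0 + 1 + 1 + 1 + 0 + 1 + 1 = 5 ≡ 1 (mod 2).
s = (0, 1, 1, 1)^T — this equals column 7 of H (binary 0111), so error is at position 7.
Correct: flip bit 7 of r = 010110111000101 to get c = 010110011000101.


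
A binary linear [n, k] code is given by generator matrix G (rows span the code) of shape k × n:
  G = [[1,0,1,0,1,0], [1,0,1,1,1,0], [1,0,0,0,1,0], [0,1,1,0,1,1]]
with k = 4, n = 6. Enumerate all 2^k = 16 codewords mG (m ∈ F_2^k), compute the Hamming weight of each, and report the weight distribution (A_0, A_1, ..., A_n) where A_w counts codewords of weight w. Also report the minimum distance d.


Weight distribution: A_0 = 1, A_1 = 2, A_2 = 2, A_3 = 4, A_4 = 5, A_5 = 2. Minimum distance d = 1.

Enumerate all 2^4 = 16 messages m ∈ F_2^4.
For each, compute codeword c = mG in F_2^6, then tally its weight.
  m = 0000 → c = 000000, weight = 0.
  m = 1000 → c = 101010, weight = 3.
  m = 0100 → c = 101110, weight = 4.
  m = 1100 → c = 000100, weight = 1.
  m = 0010 → c = 100010, weight = 2.
  m = 1010 → c = 001000, weight = 1.
  m = 0110 → c = 001100, weight = 2.
  m = 1110 → c = 100110, weight = 3.
  m = 0001 → c = 011011, weight = 4.
  m = 1001 → c = 110001, weight = 3.
  m = 0101 → c = 110101, weight = 4.
  m = 1101 → c = 011111, weight = 5.
  m = 0011 → c = 111001, weight = 4.
  m = 1011 → c = 010011, weight = 3.
  m = 0111 → c = 010111, weight = 4.
  m = 1111 → c = 111101, weight = 5.
Tally weights:
  weight 0: 1 codewords.
  weight 1: 2 codewords.
  weight 2: 2 codewords.
  weight 3: 4 codewords.
  weight 4: 5 codewords.
  weight 5: 2 codewords.
Minimum distance d = smallest w > 0 with A_w > 0 = 1.
Sanity: Σ A_w = 16 = 2^4 = 16 ✓.


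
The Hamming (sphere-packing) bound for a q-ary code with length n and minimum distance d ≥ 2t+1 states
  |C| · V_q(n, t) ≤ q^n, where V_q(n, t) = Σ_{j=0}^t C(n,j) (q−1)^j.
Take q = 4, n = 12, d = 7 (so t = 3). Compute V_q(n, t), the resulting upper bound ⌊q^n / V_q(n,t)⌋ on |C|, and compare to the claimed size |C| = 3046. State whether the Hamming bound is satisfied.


V_q(n, t) = 6571, q^n = 16777216, Hamming bound = 2553, |C| = 3046 > bound (violated).

Step 1: Compute V_q(n, t) = Σ_{j=0}^3 C(n, j) (q−1)^j.
  j = 0: C(12,0)·(3)^0 = 1·1 = 1.
  j = 1: C(12,1)·(3)^1 = 12·3 = 36.
  j = 2: C(12,2)·(3)^2 = 66·9 = 594.
  j = 3: C(12,3)·(3)^3 = 220·27 = 5940.
  V_q(n, t) = 1 + 36 + 594 + 5940 = 6571.
Step 2: q^n = 4^12 = 16777216.
Step 3: Hamming bound ⌊q^n / V_q(n,t)⌋ = ⌊16777216/6571⌋ = 2553.
Step 4: Compare |C| = 3046 to 2553: violated.
The claimed |C| lies above the Hamming bound, so no 4-ary code of length 12 with d ≥ 7 can have 3046 codewords.


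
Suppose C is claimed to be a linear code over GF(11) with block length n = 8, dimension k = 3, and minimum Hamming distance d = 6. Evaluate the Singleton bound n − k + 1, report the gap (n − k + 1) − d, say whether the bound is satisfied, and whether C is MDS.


Singleton RHS = n − k + 1 = 6, slack = 0, bound satisfied, MDS.

Singleton bound: d ≤ n − k + 1.
Here n = 8, k = 3, so n − k + 1 = 6.
Given d = 6, check d ≤ 6: YES.
Slack = (n − k + 1) − d = 0.
The code is MDS (slack = 0).
Description: the claimed parameters are [8, 3, 6]_11; such a code would be MDS (meets Singleton bound).


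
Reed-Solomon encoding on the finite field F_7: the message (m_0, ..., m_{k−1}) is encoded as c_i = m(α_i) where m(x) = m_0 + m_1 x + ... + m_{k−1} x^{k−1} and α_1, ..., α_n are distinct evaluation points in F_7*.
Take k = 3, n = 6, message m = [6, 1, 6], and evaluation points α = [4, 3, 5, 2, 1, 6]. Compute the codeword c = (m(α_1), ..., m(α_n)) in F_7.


c = [1, 0, 0, 4, 6, 4]

Message polynomial: m(x) = 6 + 1·x + 6·x^2 (mod 7).
For each evaluation point α_i, compute m(α_i) mod 7:
  α_1 = 4: Horner steps 6 → 4 → 1, so m(4) = 1.
  α_2 = 3: Horner steps 6 → 5 → 0, so m(3) = 0.
  α_3 = 5: Horner steps 6 → 3 → 0, so m(5) = 0.
  α_4 = 2: Horner steps 6 → 6 → 4, so m(2) = 4.
  α_5 = 1: Horner steps 6 → 0 → 6, so m(1) = 6.
  α_6 = 6: Horner steps 6 → 2 → 4, so m(6) = 4.
Codeword c = [1, 0, 0, 4, 6, 4] ∈ F_7^6.


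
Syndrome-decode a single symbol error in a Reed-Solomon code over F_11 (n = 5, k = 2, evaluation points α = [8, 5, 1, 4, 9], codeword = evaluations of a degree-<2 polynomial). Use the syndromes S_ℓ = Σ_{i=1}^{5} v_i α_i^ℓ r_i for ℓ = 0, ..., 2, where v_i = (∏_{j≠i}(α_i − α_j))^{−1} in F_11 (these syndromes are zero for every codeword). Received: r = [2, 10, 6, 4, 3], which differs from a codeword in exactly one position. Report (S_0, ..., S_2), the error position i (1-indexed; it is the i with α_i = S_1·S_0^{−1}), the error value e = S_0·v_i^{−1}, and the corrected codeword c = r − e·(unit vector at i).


S = (1, 4, 5), error at position 4, error magnitude e = 6, c = [2, 10, 6, 9, 3].

Step 1: column multipliers v_i = (∏_{j≠i}(α_i − α_j))^{−1} mod 11.
  i = 1 (α = 8): (8−5)(8−1)(8−4)(8−9) = 3·7·4·(−1) = −84 ≡ 4, so v_1 = 4^{−1} = 3 (mod 11).
  i = 2 (α = 5): (5−8)(5−1)(5−4)(5−9) = (−3)·4·1·(−4) = 48 ≡ 4, so v_2 = 4^{−1} = 3 (mod 11).
  i = 3 (α = 1): (1−8)(1−5)(1−4)(1−9) = (−7)·(−4)·(−3)·(−8) = 672 ≡ 1, so v_3 = 1^{−1} = 1 (mod 11).
  i = 4 (α = 4): (4−8)(4−5)(4−1)(4−9) = (−4)·(−1)·3·(−5) = −60 ≡ 6, so v_4 = 6^{−1} = 2 (mod 11).
  i = 5 (α = 9): (9−8)(9−5)(9−1)(9−4) = 1·4·8·5 = 160 ≡ 6, so v_5 = 6^{−1} = 2 (mod 11).
  v = [3, 3, 1, 2, 2].
Step 2: syndromes of r = [2, 10, 6, 4, 3] (all sums mod 11).
  S_0 = Σ v_i r_i = 3·2 + 3·10 + 1·6 + 2·4 + 2·3 = 56 ≡ 1.
  S_1 = Σ v_i α_i r_i = 3·8·2 + 3·5·10 + 1·1·6 + 2·4·4 + 2·9·3 = 290 ≡ 4.
  α_i^2 mod 11 = [9, 3, 1, 5, 4].
  S_2 = Σ v_i α_i^2 r_i = 3·9·2 + 3·3·10 + 1·1·6 + 2·5·4 + 2·4·3 = 214 ≡ 5.
  S = (1, 4, 5) ≠ 0, so r is not a codeword (an error is present).
Step 3: locate the error. For a single error e at position i, S_ℓ = v_i·e·α_i^ℓ, so α_err = S_1/S_0.
  S_0^{−1} = 1^{−1} = 1 (mod 11), so α_err = 4·1 = 4 ≡ 4 = α_4. Error position i = 4.
  Consistency check: S_2/S_1 = 5·3 = 15 ≡ 4 = α_err ✓ (single-error assumption holds).
Step 4: error magnitude e = S_0/v_4 = S_0·∏_{j≠4}(α_4 − α_j) = 1·6 = 6 ≡ 6 (mod 11).
Step 5: correct position 4: c_4 = r_4 − e = 4 − 6 ≡ 9 (mod 11). Hence c = [2, 10, 6, 9, 3].
  Check: interpolating c through the α_i gives m(x) = 5 + 1·x (degree < 2) with m(α_i) = c_i for every i, so c is indeed a codeword.


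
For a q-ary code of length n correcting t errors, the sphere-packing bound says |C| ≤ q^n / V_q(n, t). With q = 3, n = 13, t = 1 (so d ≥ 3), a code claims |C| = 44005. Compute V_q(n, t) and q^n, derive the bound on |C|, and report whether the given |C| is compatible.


V_q(n, t) = 27, q^n = 1594323, Hamming bound = 59049, |C| = 44005 ≤ bound (satisfied).

Step 1: Compute V_q(n, t) = Σ_{j=0}^1 C(n, j) (q−1)^j.
  j = 0: C(13,0)·(2)^0 = 1·1 = 1.
  j = 1: C(13,1)·(2)^1 = 13·2 = 26.
  V_q(n, t) = 1 + 26 = 27.
Step 2: q^n = 3^13 = 1594323.
Step 3: Hamming bound ⌊q^n / V_q(n,t)⌋ = ⌊1594323/27⌋ = 59049.
Step 4: Compare |C| = 44005 to 59049: satisfied.
The claimed |C| lies below the Hamming bound.


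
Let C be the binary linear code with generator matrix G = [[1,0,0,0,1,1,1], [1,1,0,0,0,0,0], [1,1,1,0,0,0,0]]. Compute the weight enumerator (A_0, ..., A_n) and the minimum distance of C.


Weight distribution: A_0 = 1, A_1 = 1, A_2 = 1, A_3 = 1, A_4 = 2, A_5 = 2. Minimum distance d = 1.

Enumerate all 2^3 = 8 messages m ∈ F_2^3.
For each, compute codeword c = mG in F_2^7, then tally its weight.
  m = 000 → c = 0000000, weight = 0.
  m = 100 → c = 1000111, weight = 4.
  m = 010 → c = 1100000, weight = 2.
  m = 110 → c = 0100111, weight = 4.
  m = 001 → c = 1110000, weight = 3.
  m = 101 → c = 0110111, weight = 5.
  m = 011 → c = 0010000, weight = 1.
  m = 111 → c = 1010111, weight = 5.
Tally weights:
  weight 0: 1 codewords.
  weight 1: 1 codewords.
  weight 2: 1 codewords.
  weight 3: 1 codewords.
  weight 4: 2 codewords.
  weight 5: 2 codewords.
Minimum distance d = smallest w > 0 with A_w > 0 = 1.
Sanity: Σ A_w = 8 = 2^3 = 8 ✓.


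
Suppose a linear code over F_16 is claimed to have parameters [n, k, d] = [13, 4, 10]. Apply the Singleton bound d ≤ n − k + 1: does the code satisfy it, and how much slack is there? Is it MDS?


Singleton RHS = n − k + 1 = 10, slack = 0, bound satisfied, MDS.

Singleton bound: d ≤ n − k + 1.
Here n = 13, k = 4, so n − k + 1 = 10.
Given d = 10, check d ≤ 10: YES.
Slack = (n − k + 1) − d = 0.
The code is MDS (slack = 0).
Description: the claimed parameters are [13, 4, 10]_16; such a code would be MDS (meets Singleton bound).


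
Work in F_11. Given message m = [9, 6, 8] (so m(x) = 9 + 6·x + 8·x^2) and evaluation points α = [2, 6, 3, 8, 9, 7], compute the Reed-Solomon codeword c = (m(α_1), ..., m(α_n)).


c = [9, 3, 0, 8, 7, 3]

Message polynomial: m(x) = 9 + 6·x + 8·x^2 (mod 11).
For each evaluation point α_i, compute m(α_i) mod 11:
  α_1 = 2: Horner steps 8 → 0 → 9, so m(2) = 9.
  α_2 = 6: Horner steps 8 → 10 → 3, so m(6) = 3.
  α_3 = 3: Horner steps 8 → 8 → 0, so m(3) = 0.
  α_4 = 8: Horner steps 8 → 4 → 8, so m(8) = 8.
  α_5 = 9: Horner steps 8 → 1 → 7, so m(9) = 7.
  α_6 = 7: Horner steps 8 → 7 → 3, so m(7) = 3.
Codeword c = [9, 3, 0, 8, 7, 3] ∈ F_11^6.


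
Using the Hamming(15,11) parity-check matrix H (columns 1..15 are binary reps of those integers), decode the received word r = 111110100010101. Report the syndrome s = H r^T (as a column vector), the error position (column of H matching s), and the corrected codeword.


s = (1, 1, 1, 1)^T, error position = 15, corrected codeword c = 111110100010100

Compute s = H r^T mod 2 one row at a time:
  s_1 = 0 + 0 + 0 + 1 + 0 + 1 + 0 + 1 = 3 ≡ 1 (mod 2).
  s_2 = 1 + 1 + 0 + 1 + 0 + 1 + 0 + 1 = 5 ≡ 1 (mod 2).
  s_3 = 1 + 1 + 0 + 1 + 0 + 1 + 0 + 1 = 5 ≡ 1 (mod 2).
  s_4 = 1 + 1 + 1 + 1 + 0 + 1 + 1 + 1 = 7 ≡ 1 (mod 2).
s = (1, 1, 1, 1)^T — this equals column 15 of H (binary 1111), so error is at position 15.
Correct: flip bit 15 of r = 111110100010101 to get c = 111110100010100.


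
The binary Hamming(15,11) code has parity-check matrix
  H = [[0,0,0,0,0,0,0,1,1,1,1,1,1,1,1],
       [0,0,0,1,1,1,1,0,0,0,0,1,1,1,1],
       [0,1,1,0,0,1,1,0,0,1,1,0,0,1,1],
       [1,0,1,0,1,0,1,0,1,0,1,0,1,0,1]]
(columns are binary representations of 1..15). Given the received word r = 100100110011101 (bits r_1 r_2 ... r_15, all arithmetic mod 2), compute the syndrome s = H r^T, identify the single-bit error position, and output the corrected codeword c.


s = (1, 1, 1, 1)^T, error position = 15, corrected codeword c = 100100110011100

Compute s = H r^T mod 2 one row at a time:
  s_1 = 1 + 0 + 0 + 1 + 1 + 1 + 0 + 1 = 5 ≡ 1 (mod 2).
  s_2 = 1 + 0 + 0 + 1 + 1 + 1 + 0 + 1 = 5 ≡ 1 (mod 2).
  s_3 = 0 + 0 + 0 + 1 + 0 + 1 + 0 + 1 = 3 ≡ 1 (mod 2).
  s_4 = 1 + 0 + 0 + 1 + 0 + 1 + 1 + 1 = 5 ≡ 1 (mod 2).
s = (1, 1, 1, 1)^T — this equals column 15 of H (binary 1111), so error is at position 15.
Correct: flip bit 15 of r = 100100110011101 to get c = 100100110011100.


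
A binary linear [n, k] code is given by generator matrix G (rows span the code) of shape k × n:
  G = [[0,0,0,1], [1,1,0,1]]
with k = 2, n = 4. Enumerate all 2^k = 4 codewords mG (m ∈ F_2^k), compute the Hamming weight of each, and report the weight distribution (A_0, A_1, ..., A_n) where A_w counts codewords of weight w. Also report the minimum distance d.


Weight distribution: A_0 = 1, A_1 = 1, A_2 = 1, A_3 = 1. Minimum distance d = 1.

Enumerate all 2^2 = 4 messages m ∈ F_2^2.
For each, compute codeword c = mG in F_2^4, then tally its weight.
  m = 00 → c = 0000, weight = 0.
  m = 10 → c = 0001, weight = 1.
  m = 01 → c = 1101, weight = 3.
  m = 11 → c = 1100, weight = 2.
Tally weights:
  weight 0: 1 codewords.
  weight 1: 1 codewords.
  weight 2: 1 codewords.
  weight 3: 1 codewords.
Minimum distance d = smallest w > 0 with A_w > 0 = 1.
Sanity: Σ A_w = 4 = 2^2 = 4 ✓.


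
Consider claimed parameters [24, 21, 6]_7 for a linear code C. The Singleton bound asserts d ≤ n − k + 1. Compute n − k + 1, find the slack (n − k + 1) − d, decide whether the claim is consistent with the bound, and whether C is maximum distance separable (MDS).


Singleton RHS = n − k + 1 = 4, slack = -2, bound violated (no such code; not MDS).

Singleton bound: d ≤ n − k + 1.
Here n = 24, k = 21, so n − k + 1 = 4.
Given d = 6, check d ≤ 4: NO.
Slack = (n − k + 1) − d = -2.
The slack is negative: d = 6 exceeds n − k + 1 = 4 by 2, so the Singleton bound is violated and no linear [24, 21, 6]_7 code can exist. In particular it is not MDS (MDS requires d = n − k + 1 exactly).
Description: the claimed parameters are [24, 21, 6]_7; such a code would be impossible (violates the Singleton bound).


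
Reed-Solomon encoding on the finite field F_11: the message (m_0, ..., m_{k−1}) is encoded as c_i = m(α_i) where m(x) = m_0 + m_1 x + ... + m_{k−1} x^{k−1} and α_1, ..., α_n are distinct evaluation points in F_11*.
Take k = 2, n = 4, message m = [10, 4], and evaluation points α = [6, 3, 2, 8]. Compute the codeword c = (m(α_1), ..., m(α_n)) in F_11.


c = [1, 0, 7, 9]

Message polynomial: m(x) = 10 + 4·x (mod 11).
For each evaluation point α_i, compute m(α_i) mod 11:
  α_1 = 6: Horner steps 4 → 1, so m(6) = 1.
  α_2 = 3: Horner steps 4 → 0, so m(3) = 0.
  α_3 = 2: Horner steps 4 → 7, so m(2) = 7.
  α_4 = 8: Horner steps 4 → 9, so m(8) = 9.
Codeword c = [1, 0, 7, 9] ∈ F_11^4.


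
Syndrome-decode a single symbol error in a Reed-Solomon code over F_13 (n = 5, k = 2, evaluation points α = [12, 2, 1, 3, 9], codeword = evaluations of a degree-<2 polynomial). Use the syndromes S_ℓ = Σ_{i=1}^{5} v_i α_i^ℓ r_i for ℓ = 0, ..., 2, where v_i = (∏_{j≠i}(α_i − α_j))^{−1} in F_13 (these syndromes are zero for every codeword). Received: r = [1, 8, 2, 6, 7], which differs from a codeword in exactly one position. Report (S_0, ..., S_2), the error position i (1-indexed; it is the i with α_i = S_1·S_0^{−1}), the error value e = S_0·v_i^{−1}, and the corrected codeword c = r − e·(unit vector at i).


S = (10, 10, 10), error at position 3, error magnitude e = 5, c = [1, 8, 10, 6, 7].

Step 1: column multipliers v_i = (∏_{j≠i}(α_i − α_j))^{−1} mod 13.
  i = 1 (α = 12): (12−2)(12−1)(12−3)(12−9) = 10·11·9·3 = 2970 ≡ 6, so v_1 = 6^{−1} = 11 (mod 13).
  i = 2 (α = 2): (2−12)(2−1)(2−3)(2−9) = (−10)·1·(−1)·(−7) = −70 ≡ 8, so v_2 = 8^{−1} = 5 (mod 13).
  i = 3 (α = 1): (1−12)(1−2)(1−3)(1−9) = (−11)·(−1)·(−2)·(−8) = 176 ≡ 7, so v_3 = 7^{−1} = 2 (mod 13).
  i = 4 (α = 3): (3−12)(3−2)(3−1)(3−9) = (−9)·1·2·(−6) = 108 ≡ 4, so v_4 = 4^{−1} = 10 (mod 13).
  i = 5 (α = 9): (9−12)(9−2)(9−1)(9−3) = (−3)·7·8·6 = −1008 ≡ 6, so v_5 = 6^{−1} = 11 (mod 13).
  v = [11, 5, 2, 10, 11].
Step 2: syndromes of r = [1, 8, 2, 6, 7] (all sums mod 13).
  S_0 = Σ v_i r_i = 11·1 + 5·8 + 2·2 + 10·6 + 11·7 = 192 ≡ 10.
  S_1 = Σ v_i α_i r_i = 11·12·1 + 5·2·8 + 2·1·2 + 10·3·6 + 11·9·7 = 1089 ≡ 10.
  α_i^2 mod 13 = [1, 4, 1, 9, 3].
  S_2 = Σ v_i α_i^2 r_i = 11·1·1 + 5·4·8 + 2·1·2 + 10·9·6 + 11·3·7 = 946 ≡ 10.
  S = (10, 10, 10) ≠ 0, so r is not a codeword (an error is present).
Step 3: locate the error. For a single error e at position i, S_ℓ = v_i·e·α_i^ℓ, so α_err = S_1/S_0.
  S_0^{−1} = 10^{−1} = 4 (mod 13), so α_err = 10·4 = 40 ≡ 1 = α_3. Error position i = 3.
  Consistency check: S_2/S_1 = 10·4 = 40 ≡ 1 = α_err ✓ (single-error assumption holds).
Step 4: error magnitude e = S_0/v_3 = S_0·∏_{j≠3}(α_3 − α_j) = 10·7 = 70 ≡ 5 (mod 13).
Step 5: correct position 3: c_3 = r_3 − e = 2 − 5 ≡ 10 (mod 13). Hence c = [1, 8, 10, 6, 7].
  Check: interpolating c through the α_i gives m(x) = 12 + 11·x (degree < 2) with m(α_i) = c_i for every i, so c is indeed a codeword.


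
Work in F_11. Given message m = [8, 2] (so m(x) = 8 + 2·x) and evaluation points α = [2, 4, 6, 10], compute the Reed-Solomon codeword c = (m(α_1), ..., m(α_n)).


c = [1, 5, 9, 6]

Message polynomial: m(x) = 8 + 2·x (mod 11).
For each evaluation point α_i, compute m(α_i) mod 11:
  α_1 = 2: Horner steps 2 → 1, so m(2) = 1.
  α_2 = 4: Horner steps 2 → 5, so m(4) = 5.
  α_3 = 6: Horner steps 2 → 9, so m(6) = 9.
  α_4 = 10: Horner steps 2 → 6, so m(10) = 6.
Codeword c = [1, 5, 9, 6] ∈ F_11^4.


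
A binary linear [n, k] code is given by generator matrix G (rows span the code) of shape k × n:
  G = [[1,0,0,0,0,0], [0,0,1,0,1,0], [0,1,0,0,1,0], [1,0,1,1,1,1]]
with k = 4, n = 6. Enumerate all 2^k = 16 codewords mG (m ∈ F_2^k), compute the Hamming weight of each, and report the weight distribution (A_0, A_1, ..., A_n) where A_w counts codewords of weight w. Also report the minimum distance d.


Weight distribution: A_0 = 1, A_1 = 1, A_2 = 4, A_3 = 4, A_4 = 3, A_5 = 3. Minimum distance d = 1.

Enumerate all 2^4 = 16 messages m ∈ F_2^4.
For each, compute codeword c = mG in F_2^6, then tally its weight.
  m = 0000 → c = 000000, weight = 0.
  m = 1000 → c = 100000, weight = 1.
  m = 0100 → c = 001010, weight = 2.
  m = 1100 → c = 101010, weight = 3.
  m = 0010 → c = 010010, weight = 2.
  m = 1010 → c = 110010, weight = 3.
  m = 0110 → c = 011000, weight = 2.
  m = 1110 → c = 111000, weight = 3.
  m = 0001 → c = 101111, weight = 5.
  m = 1001 → c = 001111, weight = 4.
  m = 0101 → c = 100101, weight = 3.
  m = 1101 → c = 000101, weight = 2.
  m = 0011 → c = 111101, weight = 5.
  m = 1011 → c = 011101, weight = 4.
  m = 0111 → c = 110111, weight = 5.
  m = 1111 → c = 010111, weight = 4.
Tally weights:
  weight 0: 1 codewords.
  weight 1: 1 codewords.
  weight 2: 4 codewords.
  weight 3: 4 codewords.
  weight 4: 3 codewords.
  weight 5: 3 codewords.
Minimum distance d = smallest w > 0 with A_w > 0 = 1.
Sanity: Σ A_w = 16 = 2^4 = 16 ✓.
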